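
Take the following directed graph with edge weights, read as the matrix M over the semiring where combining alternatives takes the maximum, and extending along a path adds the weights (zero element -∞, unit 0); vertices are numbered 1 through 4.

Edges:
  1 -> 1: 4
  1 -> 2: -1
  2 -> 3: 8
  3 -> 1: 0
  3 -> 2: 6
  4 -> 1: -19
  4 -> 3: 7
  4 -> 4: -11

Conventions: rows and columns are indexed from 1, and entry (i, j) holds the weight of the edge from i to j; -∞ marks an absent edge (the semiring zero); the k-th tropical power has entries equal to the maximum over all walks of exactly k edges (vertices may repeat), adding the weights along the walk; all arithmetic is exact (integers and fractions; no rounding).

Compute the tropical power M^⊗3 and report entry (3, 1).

M^⊗2:
  [8, 3, 7, -∞]
  [8, 14, -∞, -∞]
  [4, -1, 14, -∞]
  [7, 13, -4, -22]
M^⊗3:
  [12, 13, 11, -∞]
  [12, 7, 22, -∞]
  [14, 20, 7, -∞]
  [11, 6, 21, -33]
Key observation: the optimum is the walk 3->2->3->1, with weight 6 + 8 + 0 = 14.
Optimal value attained by: walk 3->2->3->1.
Answer: (M^⊗3)[3][1] = 14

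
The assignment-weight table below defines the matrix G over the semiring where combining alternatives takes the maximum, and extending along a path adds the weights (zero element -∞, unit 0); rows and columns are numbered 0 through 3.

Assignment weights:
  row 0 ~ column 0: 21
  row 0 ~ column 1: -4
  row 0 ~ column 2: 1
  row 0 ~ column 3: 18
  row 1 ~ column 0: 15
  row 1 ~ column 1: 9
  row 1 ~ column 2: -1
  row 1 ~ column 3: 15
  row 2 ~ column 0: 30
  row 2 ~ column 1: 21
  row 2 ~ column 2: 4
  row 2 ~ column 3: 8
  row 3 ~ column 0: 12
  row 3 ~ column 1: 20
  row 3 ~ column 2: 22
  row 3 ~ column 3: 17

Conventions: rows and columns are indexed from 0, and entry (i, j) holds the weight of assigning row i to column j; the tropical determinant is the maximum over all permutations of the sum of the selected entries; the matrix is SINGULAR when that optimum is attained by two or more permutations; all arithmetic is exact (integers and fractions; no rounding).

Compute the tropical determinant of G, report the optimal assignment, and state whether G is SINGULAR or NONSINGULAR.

σ = (0, 1, 2, 3): 21 + 9 + 4 + 17 = 51
σ = (0, 1, 3, 2): 21 + 9 + 8 + 22 = 60
σ = (0, 2, 1, 3): 21 + (-1) + 21 + 17 = 58
σ = (0, 2, 3, 1): 21 + (-1) + 8 + 20 = 48
σ = (0, 3, 1, 2): 21 + 15 + 21 + 22 = 79
σ = (0, 3, 2, 1): 21 + 15 + 4 + 20 = 60
σ = (1, 0, 2, 3): (-4) + 15 + 4 + 17 = 32
σ = (1, 0, 3, 2): (-4) + 15 + 8 + 22 = 41
σ = (1, 2, 0, 3): (-4) + (-1) + 30 + 17 = 42
σ = (1, 2, 3, 0): (-4) + (-1) + 8 + 12 = 15
σ = (1, 3, 0, 2): (-4) + 15 + 30 + 22 = 63
σ = (1, 3, 2, 0): (-4) + 15 + 4 + 12 = 27
σ = (2, 0, 1, 3): 1 + 15 + 21 + 17 = 54
σ = (2, 0, 3, 1): 1 + 15 + 8 + 20 = 44
σ = (2, 1, 0, 3): 1 + 9 + 30 + 17 = 57
σ = (2, 1, 3, 0): 1 + 9 + 8 + 12 = 30
σ = (2, 3, 0, 1): 1 + 15 + 30 + 20 = 66
σ = (2, 3, 1, 0): 1 + 15 + 21 + 12 = 49
σ = (3, 0, 1, 2): 18 + 15 + 21 + 22 = 76
σ = (3, 0, 2, 1): 18 + 15 + 4 + 20 = 57
σ = (3, 1, 0, 2): 18 + 9 + 30 + 22 = 79
σ = (3, 1, 2, 0): 18 + 9 + 4 + 12 = 43
σ = (3, 2, 0, 1): 18 + (-1) + 30 + 20 = 67
σ = (3, 2, 1, 0): 18 + (-1) + 21 + 12 = 50
Optimal value attained by: σ = (0, 3, 1, 2).
Answer: det⊕(G) = 79; verdict: SINGULAR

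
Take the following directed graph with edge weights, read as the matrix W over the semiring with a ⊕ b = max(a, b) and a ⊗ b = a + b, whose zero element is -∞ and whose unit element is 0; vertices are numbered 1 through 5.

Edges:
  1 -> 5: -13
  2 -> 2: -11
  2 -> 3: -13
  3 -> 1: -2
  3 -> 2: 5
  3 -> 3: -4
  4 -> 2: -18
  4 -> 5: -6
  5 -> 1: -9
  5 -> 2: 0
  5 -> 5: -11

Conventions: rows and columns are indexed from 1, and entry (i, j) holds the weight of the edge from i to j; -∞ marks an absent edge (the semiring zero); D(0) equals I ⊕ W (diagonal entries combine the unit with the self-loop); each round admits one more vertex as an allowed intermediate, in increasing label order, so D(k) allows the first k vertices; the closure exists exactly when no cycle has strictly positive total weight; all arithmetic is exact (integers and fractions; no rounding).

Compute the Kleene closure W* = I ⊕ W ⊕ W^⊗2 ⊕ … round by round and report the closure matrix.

D(0):
  [0, -∞, -∞, -∞, -13]
  [-∞, 0, -13, -∞, -∞]
  [-2, 5, 0, -∞, -∞]
  [-∞, -18, -∞, 0, -6]
  [-9, 0, -∞, -∞, 0]
D(1):
  [0, -∞, -∞, -∞, -13]
  [-∞, 0, -13, -∞, -∞]
  [-2, 5, 0, -∞, -15]
  [-∞, -18, -∞, 0, -6]
  [-9, 0, -∞, -∞, 0]
D(2):
  [0, -∞, -∞, -∞, -13]
  [-∞, 0, -13, -∞, -∞]
  [-2, 5, 0, -∞, -15]
  [-∞, -18, -31, 0, -6]
  [-9, 0, -13, -∞, 0]
D(3):
  [0, -∞, -∞, -∞, -13]
  [-15, 0, -13, -∞, -28]
  [-2, 5, 0, -∞, -15]
  [-33, -18, -31, 0, -6]
  [-9, 0, -13, -∞, 0]
D(4):
  [0, -∞, -∞, -∞, -13]
  [-15, 0, -13, -∞, -28]
  [-2, 5, 0, -∞, -15]
  [-33, -18, -31, 0, -6]
  [-9, 0, -13, -∞, 0]
D(5):
  [0, -13, -26, -∞, -13]
  [-15, 0, -13, -∞, -28]
  [-2, 5, 0, -∞, -15]
  [-15, -6, -19, 0, -6]
  [-9, 0, -13, -∞, 0]
Answer: W* = [[0, -13, -26, -∞, -13], [-15, 0, -13, -∞, -28], [-2, 5, 0, -∞, -15], [-15, -6, -19, 0, -6], [-9, 0, -13, -∞, 0]]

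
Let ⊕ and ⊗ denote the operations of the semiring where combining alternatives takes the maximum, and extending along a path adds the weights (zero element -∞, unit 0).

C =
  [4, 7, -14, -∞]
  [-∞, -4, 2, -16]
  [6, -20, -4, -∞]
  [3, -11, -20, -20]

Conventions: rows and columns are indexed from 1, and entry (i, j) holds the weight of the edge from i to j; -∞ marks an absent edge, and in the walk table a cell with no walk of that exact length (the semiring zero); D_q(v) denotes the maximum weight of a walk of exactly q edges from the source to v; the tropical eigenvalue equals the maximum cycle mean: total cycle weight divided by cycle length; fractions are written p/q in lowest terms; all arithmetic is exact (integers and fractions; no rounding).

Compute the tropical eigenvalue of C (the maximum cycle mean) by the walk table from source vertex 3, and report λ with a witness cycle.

q=0: [-∞, -∞, 0, -∞]
q=1: [6, -20, -4, -∞]
q=2: [10, 13, -8, -36]
q=3: [14, 17, 15, -3]
q=4: [21, 21, 19, 1]
Optimal cycle mean attained by: cycle 1->2->3->1, total 7 + 2 + 6, length 3.
Answer: λ = 5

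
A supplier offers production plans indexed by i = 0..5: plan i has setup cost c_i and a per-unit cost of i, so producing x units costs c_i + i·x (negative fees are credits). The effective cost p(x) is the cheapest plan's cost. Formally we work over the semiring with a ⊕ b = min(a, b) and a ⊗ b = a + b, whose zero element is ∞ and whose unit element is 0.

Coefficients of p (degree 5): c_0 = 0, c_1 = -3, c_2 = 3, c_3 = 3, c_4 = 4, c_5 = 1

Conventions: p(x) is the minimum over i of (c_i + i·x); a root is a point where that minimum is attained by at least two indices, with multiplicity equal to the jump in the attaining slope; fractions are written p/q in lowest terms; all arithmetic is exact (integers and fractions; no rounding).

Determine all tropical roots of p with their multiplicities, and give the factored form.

hull edge (i=0, c=0) to (i=1, c=-3): slope -3, span 1
hull edge (i=1, c=-3) to (i=5, c=1): slope 1, span 4
Factored form: p(x) = 1 ⊗ (x ⊕ (-1)) ⊗ (x ⊕ (-1)) ⊗ (x ⊕ (-1)) ⊗ (x ⊕ (-1)) ⊗ (x ⊕ 3)
Answer: roots = -1 (mult 4), 3 (mult 1)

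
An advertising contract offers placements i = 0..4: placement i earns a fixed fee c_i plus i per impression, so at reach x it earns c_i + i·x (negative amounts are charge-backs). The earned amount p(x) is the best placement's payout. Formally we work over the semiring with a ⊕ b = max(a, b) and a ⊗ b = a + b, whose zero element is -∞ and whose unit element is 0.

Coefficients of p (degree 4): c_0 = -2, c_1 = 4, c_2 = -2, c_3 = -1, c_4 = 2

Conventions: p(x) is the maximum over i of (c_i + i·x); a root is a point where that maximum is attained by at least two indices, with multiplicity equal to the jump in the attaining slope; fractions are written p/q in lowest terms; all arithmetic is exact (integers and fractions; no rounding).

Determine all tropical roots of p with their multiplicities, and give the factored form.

hull edge (i=0, c=-2) to (i=1, c=4): slope 6, span 1
hull edge (i=1, c=4) to (i=4, c=2): slope -2/3, span 3
Factored form: p(x) = 2 ⊗ (x ⊕ (-6)) ⊗ (x ⊕ 2/3) ⊗ (x ⊕ 2/3) ⊗ (x ⊕ 2/3)
Answer: roots = -6 (mult 1), 2/3 (mult 3)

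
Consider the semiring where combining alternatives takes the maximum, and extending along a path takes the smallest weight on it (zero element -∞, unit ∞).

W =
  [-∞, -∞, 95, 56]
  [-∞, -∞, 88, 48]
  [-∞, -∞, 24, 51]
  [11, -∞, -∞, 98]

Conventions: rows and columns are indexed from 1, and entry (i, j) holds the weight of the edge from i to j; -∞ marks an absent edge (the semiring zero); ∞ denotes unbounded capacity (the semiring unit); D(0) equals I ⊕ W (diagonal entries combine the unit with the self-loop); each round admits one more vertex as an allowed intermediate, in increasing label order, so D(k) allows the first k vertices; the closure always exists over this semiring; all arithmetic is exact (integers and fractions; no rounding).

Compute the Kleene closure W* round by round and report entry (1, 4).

D(0):
  [∞, -∞, 95, 56]
  [-∞, ∞, 88, 48]
  [-∞, -∞, ∞, 51]
  [11, -∞, -∞, ∞]
D(1):
  [∞, -∞, 95, 56]
  [-∞, ∞, 88, 48]
  [-∞, -∞, ∞, 51]
  [11, -∞, 11, ∞]
D(2):
  [∞, -∞, 95, 56]
  [-∞, ∞, 88, 48]
  [-∞, -∞, ∞, 51]
  [11, -∞, 11, ∞]
D(3):
  [∞, -∞, 95, 56]
  [-∞, ∞, 88, 51]
  [-∞, -∞, ∞, 51]
  [11, -∞, 11, ∞]
D(4):
  [∞, -∞, 95, 56]
  [11, ∞, 88, 51]
  [11, -∞, ∞, 51]
  [11, -∞, 11, ∞]
Answer: W*[1][4] = 56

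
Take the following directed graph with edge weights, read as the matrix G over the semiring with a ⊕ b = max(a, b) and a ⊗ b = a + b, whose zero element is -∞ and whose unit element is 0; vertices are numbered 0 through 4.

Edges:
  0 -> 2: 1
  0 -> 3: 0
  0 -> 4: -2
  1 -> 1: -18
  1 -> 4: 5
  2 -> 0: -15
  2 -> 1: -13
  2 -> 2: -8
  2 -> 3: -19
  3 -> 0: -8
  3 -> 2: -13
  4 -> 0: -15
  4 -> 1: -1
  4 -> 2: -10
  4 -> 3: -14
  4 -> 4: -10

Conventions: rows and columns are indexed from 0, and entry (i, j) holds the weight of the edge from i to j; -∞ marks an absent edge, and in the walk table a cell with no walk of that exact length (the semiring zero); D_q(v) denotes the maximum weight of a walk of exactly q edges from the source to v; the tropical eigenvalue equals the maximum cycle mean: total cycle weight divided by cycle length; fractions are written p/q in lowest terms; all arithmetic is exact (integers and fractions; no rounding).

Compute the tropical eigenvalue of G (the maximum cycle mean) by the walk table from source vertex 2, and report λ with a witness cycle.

q=0: [-∞, -∞, 0, -∞, -∞]
q=1: [-15, -13, -8, -19, -∞]
q=2: [-23, -21, -14, -15, -8]
q=3: [-23, -9, -18, -22, -16]
q=4: [-30, -17, -22, -23, -4]
q=5: [-19, -5, -14, -18, -12]
Optimal cycle mean attained by: cycle 1->4->1, total 5 + (-1), length 2.
Answer: λ = 2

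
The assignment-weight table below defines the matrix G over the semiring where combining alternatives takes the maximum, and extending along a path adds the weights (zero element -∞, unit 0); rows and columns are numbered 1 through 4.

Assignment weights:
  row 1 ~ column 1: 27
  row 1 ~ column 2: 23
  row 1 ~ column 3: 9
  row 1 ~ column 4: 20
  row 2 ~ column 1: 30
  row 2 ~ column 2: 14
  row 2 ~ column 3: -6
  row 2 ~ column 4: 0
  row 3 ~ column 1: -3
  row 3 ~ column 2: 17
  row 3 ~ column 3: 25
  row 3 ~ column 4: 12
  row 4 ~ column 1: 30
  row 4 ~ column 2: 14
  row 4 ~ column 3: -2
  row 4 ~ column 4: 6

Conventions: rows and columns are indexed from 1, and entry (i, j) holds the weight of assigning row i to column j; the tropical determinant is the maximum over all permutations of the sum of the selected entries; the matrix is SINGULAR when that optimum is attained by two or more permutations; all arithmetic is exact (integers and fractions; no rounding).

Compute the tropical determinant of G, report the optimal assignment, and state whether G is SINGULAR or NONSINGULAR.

σ = (1, 2, 3, 4): 27 + 14 + 25 + 6 = 72
σ = (1, 2, 4, 3): 27 + 14 + 12 + (-2) = 51
σ = (1, 3, 2, 4): 27 + (-6) + 17 + 6 = 44
σ = (1, 3, 4, 2): 27 + (-6) + 12 + 14 = 47
σ = (1, 4, 2, 3): 27 + 0 + 17 + (-2) = 42
σ = (1, 4, 3, 2): 27 + 0 + 25 + 14 = 66
σ = (2, 1, 3, 4): 23 + 30 + 25 + 6 = 84
σ = (2, 1, 4, 3): 23 + 30 + 12 + (-2) = 63
σ = (2, 3, 1, 4): 23 + (-6) + (-3) + 6 = 20
σ = (2, 3, 4, 1): 23 + (-6) + 12 + 30 = 59
σ = (2, 4, 1, 3): 23 + 0 + (-3) + (-2) = 18
σ = (2, 4, 3, 1): 23 + 0 + 25 + 30 = 78
σ = (3, 1, 2, 4): 9 + 30 + 17 + 6 = 62
σ = (3, 1, 4, 2): 9 + 30 + 12 + 14 = 65
σ = (3, 2, 1, 4): 9 + 14 + (-3) + 6 = 26
σ = (3, 2, 4, 1): 9 + 14 + 12 + 30 = 65
σ = (3, 4, 1, 2): 9 + 0 + (-3) + 14 = 20
σ = (3, 4, 2, 1): 9 + 0 + 17 + 30 = 56
σ = (4, 1, 2, 3): 20 + 30 + 17 + (-2) = 65
σ = (4, 1, 3, 2): 20 + 30 + 25 + 14 = 89
σ = (4, 2, 1, 3): 20 + 14 + (-3) + (-2) = 29
σ = (4, 2, 3, 1): 20 + 14 + 25 + 30 = 89
σ = (4, 3, 1, 2): 20 + (-6) + (-3) + 14 = 25
σ = (4, 3, 2, 1): 20 + (-6) + 17 + 30 = 61
Optimal value attained by: σ = (4, 1, 3, 2).
Answer: det⊕(G) = 89; verdict: SINGULAR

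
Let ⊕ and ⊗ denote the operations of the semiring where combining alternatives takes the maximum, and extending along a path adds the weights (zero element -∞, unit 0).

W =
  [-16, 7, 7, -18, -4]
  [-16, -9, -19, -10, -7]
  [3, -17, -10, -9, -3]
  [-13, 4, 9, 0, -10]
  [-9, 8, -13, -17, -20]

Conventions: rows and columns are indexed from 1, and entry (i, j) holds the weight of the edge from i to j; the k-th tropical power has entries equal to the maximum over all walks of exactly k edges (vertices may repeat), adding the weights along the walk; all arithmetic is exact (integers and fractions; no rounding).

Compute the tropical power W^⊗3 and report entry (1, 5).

W^⊗2:
  [10, 4, -3, -2, 4]
  [-16, 1, -1, -10, -16]
  [-7, 10, 10, -9, -1]
  [12, 4, 9, 0, 6]
  [-8, -1, -2, -2, 1]
W^⊗3:
  [0, 17, 17, -2, 6]
  [2, -6, -1, -9, -4]
  [13, 7, 0, 1, 7]
  [12, 19, 19, 0, 8]
  [1, 9, 7, -2, -5]
Key observation: the optimum is the walk 1->3->1->5, with weight 7 + 3 + (-4) = 6.
Optimal value attained by: walk 1->3->1->5.
Answer: (W^⊗3)[1][5] = 6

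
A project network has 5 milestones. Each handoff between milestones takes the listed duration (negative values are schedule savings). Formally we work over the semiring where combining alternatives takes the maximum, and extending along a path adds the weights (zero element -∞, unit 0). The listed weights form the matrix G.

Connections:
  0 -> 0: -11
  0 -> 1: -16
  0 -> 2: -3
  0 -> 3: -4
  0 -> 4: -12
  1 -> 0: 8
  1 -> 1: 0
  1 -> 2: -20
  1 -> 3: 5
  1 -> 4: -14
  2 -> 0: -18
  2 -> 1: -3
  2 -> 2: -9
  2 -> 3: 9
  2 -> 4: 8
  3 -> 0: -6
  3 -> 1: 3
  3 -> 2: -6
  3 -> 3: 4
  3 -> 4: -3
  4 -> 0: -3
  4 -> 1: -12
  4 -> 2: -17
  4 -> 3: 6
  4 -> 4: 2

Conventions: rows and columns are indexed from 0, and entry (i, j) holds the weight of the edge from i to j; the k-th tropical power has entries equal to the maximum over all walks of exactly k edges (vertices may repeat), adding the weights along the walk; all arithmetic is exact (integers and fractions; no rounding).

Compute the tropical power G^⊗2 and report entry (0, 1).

G^⊗2:
  [-8, -1, -10, 6, 5]
  [8, 8, 5, 9, 2]
  [5, 12, 3, 14, 10]
  [11, 7, -2, 8, 2]
  [0, 9, 0, 10, 4]
Key observation: the optimum is the walk 0->3->1, with weight (-4) + 3 = -1.
Optimal value attained by: walk 0->3->1.
Answer: (G^⊗2)[0][1] = -1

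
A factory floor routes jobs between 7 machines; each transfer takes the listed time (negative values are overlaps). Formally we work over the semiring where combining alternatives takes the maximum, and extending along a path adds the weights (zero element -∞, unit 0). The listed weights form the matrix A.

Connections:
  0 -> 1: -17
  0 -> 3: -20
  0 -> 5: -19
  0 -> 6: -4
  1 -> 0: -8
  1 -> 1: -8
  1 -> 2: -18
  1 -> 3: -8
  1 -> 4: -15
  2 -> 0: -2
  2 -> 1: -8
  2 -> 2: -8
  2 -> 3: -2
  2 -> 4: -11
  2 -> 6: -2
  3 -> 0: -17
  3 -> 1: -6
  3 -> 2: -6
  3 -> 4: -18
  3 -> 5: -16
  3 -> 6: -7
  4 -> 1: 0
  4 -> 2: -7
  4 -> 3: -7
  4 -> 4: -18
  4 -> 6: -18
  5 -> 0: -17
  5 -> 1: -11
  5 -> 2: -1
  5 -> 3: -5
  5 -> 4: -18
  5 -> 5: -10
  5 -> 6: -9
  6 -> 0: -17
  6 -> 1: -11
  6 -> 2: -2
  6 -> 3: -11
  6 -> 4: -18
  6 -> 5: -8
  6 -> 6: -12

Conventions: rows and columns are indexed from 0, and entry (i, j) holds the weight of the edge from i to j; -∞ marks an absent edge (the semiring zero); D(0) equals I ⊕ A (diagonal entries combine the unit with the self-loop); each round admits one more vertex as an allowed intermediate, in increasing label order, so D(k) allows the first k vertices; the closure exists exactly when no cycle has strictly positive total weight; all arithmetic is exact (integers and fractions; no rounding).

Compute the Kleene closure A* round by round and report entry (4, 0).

D(0):
  [0, -17, -∞, -20, -∞, -19, -4]
  [-8, 0, -18, -8, -15, -∞, -∞]
  [-2, -8, 0, -2, -11, -∞, -2]
  [-17, -6, -6, 0, -18, -16, -7]
  [-∞, 0, -7, -7, 0, -∞, -18]
  [-17, -11, -1, -5, -18, 0, -9]
  [-17, -11, -2, -11, -18, -8, 0]
D(1):
  [0, -17, -∞, -20, -∞, -19, -4]
  [-8, 0, -18, -8, -15, -27, -12]
  [-2, -8, 0, -2, -11, -21, -2]
  [-17, -6, -6, 0, -18, -16, -7]
  [-∞, 0, -7, -7, 0, -∞, -18]
  [-17, -11, -1, -5, -18, 0, -9]
  [-17, -11, -2, -11, -18, -8, 0]
D(2):
  [0, -17, -35, -20, -32, -19, -4]
  [-8, 0, -18, -8, -15, -27, -12]
  [-2, -8, 0, -2, -11, -21, -2]
  [-14, -6, -6, 0, -18, -16, -7]
  [-8, 0, -7, -7, 0, -27, -12]
  [-17, -11, -1, -5, -18, 0, -9]
  [-17, -11, -2, -11, -18, -8, 0]
D(3):
  [0, -17, -35, -20, -32, -19, -4]
  [-8, 0, -18, -8, -15, -27, -12]
  [-2, -8, 0, -2, -11, -21, -2]
  [-8, -6, -6, 0, -17, -16, -7]
  [-8, 0, -7, -7, 0, -27, -9]
  [-3, -9, -1, -3, -12, 0, -3]
  [-4, -10, -2, -4, -13, -8, 0]
D(4):
  [0, -17, -26, -20, -32, -19, -4]
  [-8, 0, -14, -8, -15, -24, -12]
  [-2, -8, 0, -2, -11, -18, -2]
  [-8, -6, -6, 0, -17, -16, -7]
  [-8, 0, -7, -7, 0, -23, -9]
  [-3, -9, -1, -3, -12, 0, -3]
  [-4, -10, -2, -4, -13, -8, 0]
D(5):
  [0, -17, -26, -20, -32, -19, -4]
  [-8, 0, -14, -8, -15, -24, -12]
  [-2, -8, 0, -2, -11, -18, -2]
  [-8, -6, -6, 0, -17, -16, -7]
  [-8, 0, -7, -7, 0, -23, -9]
  [-3, -9, -1, -3, -12, 0, -3]
  [-4, -10, -2, -4, -13, -8, 0]
D(6):
  [0, -17, -20, -20, -31, -19, -4]
  [-8, 0, -14, -8, -15, -24, -12]
  [-2, -8, 0, -2, -11, -18, -2]
  [-8, -6, -6, 0, -17, -16, -7]
  [-8, 0, -7, -7, 0, -23, -9]
  [-3, -9, -1, -3, -12, 0, -3]
  [-4, -10, -2, -4, -13, -8, 0]
D(7):
  [0, -14, -6, -8, -17, -12, -4]
  [-8, 0, -14, -8, -15, -20, -12]
  [-2, -8, 0, -2, -11, -10, -2]
  [-8, -6, -6, 0, -17, -15, -7]
  [-8, 0, -7, -7, 0, -17, -9]
  [-3, -9, -1, -3, -12, 0, -3]
  [-4, -10, -2, -4, -13, -8, 0]
Answer: A*[4][0] = -8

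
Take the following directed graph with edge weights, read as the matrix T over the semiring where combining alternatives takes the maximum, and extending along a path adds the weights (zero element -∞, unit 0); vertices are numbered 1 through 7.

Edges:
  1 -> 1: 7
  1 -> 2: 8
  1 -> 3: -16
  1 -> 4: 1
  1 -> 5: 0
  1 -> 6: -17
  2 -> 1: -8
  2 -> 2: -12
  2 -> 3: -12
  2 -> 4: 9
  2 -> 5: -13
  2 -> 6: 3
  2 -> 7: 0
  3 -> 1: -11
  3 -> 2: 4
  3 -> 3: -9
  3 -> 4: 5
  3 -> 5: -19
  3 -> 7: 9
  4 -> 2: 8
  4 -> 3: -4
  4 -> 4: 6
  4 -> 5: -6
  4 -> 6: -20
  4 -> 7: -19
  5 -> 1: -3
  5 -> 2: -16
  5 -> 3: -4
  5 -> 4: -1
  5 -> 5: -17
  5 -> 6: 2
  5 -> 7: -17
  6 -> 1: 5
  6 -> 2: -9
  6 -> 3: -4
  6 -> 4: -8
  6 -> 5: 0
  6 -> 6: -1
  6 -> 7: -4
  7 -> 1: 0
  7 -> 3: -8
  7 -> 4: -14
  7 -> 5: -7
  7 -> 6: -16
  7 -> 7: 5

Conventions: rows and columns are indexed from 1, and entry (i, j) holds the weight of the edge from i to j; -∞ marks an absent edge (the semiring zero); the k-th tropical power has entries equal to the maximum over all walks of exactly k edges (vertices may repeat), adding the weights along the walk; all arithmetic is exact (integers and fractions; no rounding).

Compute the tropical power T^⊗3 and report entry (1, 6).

T^⊗2:
  [14, 15, -3, 17, 7, 11, 8]
  [8, 17, 5, 15, 3, 2, 5]
  [9, 13, 1, 13, 2, 7, 14]
  [0, 14, 2, 17, 0, 11, 8]
  [7, 7, -2, 5, 2, 1, 5]
  [12, 13, -4, 6, 5, 2, 5]
  [7, 8, -3, 1, 0, -5, 10]
T^⊗3:
  [21, 25, 13, 24, 14, 18, 15]
  [15, 23, 11, 26, 9, 20, 17]
  [16, 21, 9, 22, 9, 16, 19]
  [16, 25, 13, 23, 11, 17, 14]
  [14, 15, 1, 16, 7, 10, 10]
  [19, 20, 2, 22, 12, 16, 13]
  [14, 15, 2, 17, 7, 11, 15]
Key observation: the optimum is the walk 1->1->2->6, with weight 7 + 8 + 3 = 18.
Optimal value attained by: walk 1->1->2->6.
Answer: (T^⊗3)[1][6] = 18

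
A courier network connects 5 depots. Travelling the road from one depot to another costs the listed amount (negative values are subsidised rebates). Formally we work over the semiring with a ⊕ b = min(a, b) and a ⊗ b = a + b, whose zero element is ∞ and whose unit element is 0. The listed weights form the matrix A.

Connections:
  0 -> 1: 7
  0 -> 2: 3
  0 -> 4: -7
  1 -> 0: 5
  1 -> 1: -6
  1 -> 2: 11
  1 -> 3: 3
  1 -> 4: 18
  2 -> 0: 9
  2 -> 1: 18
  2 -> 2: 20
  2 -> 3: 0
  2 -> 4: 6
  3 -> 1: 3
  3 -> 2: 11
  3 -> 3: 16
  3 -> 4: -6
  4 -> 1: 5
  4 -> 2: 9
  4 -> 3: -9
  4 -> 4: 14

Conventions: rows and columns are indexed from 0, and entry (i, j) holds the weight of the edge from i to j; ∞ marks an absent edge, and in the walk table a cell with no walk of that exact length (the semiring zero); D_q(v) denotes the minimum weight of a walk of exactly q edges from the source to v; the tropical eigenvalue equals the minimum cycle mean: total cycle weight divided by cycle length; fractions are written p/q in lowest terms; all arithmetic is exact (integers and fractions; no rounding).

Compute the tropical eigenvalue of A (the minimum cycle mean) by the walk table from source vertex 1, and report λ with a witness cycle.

q=0: [∞, 0, ∞, ∞, ∞]
q=1: [5, -6, 11, 3, 18]
q=2: [-1, -12, 5, -3, -3]
q=3: [-7, -18, -1, -12, -9]
q=4: [-13, -24, -7, -18, -18]
q=5: [-19, -30, -13, -27, -24]
Optimal cycle mean attained by: cycle 3->4->3, total (-6) + (-9), length 2.
Answer: λ = -15/2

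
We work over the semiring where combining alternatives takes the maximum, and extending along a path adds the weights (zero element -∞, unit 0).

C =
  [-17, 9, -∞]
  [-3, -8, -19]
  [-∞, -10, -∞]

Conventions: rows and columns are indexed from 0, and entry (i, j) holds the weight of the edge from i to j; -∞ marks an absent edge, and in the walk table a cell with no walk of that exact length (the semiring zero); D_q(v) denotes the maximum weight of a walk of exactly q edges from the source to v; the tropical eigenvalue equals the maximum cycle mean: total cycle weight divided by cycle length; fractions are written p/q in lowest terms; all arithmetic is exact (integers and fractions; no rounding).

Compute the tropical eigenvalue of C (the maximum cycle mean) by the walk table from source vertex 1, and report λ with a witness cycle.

q=0: [-∞, 0, -∞]
q=1: [-3, -8, -19]
q=2: [-11, 6, -27]
q=3: [3, -2, -13]
Optimal cycle mean attained by: cycle 0->1->0, total 9 + (-3), length 2.
Answer: λ = 3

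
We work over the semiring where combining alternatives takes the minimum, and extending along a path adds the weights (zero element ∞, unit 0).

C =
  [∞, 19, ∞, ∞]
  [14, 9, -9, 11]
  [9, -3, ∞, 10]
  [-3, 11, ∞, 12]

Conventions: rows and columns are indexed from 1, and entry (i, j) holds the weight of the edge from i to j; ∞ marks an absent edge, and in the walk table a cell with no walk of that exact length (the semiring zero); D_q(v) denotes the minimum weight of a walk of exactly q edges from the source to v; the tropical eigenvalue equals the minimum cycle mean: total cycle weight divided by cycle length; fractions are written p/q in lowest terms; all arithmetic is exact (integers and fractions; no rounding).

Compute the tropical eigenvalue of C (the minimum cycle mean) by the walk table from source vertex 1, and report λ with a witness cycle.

q=0: [0, ∞, ∞, ∞]
q=1: [∞, 19, ∞, ∞]
q=2: [33, 28, 10, 30]
q=3: [19, 7, 19, 20]
q=4: [17, 16, -2, 18]
Optimal cycle mean attained by: cycle 2->3->2, total (-9) + (-3), length 2.
Answer: λ = -6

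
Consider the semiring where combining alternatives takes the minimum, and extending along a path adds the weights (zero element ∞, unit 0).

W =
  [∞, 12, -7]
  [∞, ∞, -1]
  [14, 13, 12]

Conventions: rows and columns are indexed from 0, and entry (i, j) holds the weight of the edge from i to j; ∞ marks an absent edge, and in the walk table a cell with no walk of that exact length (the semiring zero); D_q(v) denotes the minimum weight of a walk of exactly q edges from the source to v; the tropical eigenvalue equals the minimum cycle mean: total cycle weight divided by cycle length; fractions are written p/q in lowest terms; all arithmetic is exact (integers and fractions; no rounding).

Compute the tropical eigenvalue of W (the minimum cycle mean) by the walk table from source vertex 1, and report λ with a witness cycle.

q=0: [∞, 0, ∞]
q=1: [∞, ∞, -1]
q=2: [13, 12, 11]
q=3: [25, 24, 6]
Optimal cycle mean attained by: cycle 0->2->0, total (-7) + 14, length 2.
Answer: λ = 7/2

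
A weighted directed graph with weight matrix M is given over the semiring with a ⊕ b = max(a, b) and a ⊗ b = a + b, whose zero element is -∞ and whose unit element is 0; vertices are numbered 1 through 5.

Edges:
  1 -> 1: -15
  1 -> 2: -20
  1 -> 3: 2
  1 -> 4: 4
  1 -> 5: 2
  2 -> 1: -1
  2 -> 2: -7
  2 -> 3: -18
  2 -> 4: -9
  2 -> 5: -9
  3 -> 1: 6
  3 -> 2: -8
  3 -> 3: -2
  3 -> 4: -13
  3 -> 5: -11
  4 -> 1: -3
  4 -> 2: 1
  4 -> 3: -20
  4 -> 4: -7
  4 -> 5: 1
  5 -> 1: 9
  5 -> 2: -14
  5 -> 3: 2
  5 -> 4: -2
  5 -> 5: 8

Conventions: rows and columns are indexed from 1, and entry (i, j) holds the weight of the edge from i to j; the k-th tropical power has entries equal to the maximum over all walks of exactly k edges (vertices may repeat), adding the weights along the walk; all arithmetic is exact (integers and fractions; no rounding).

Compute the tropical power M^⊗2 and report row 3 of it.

M^⊗2:
  [11, 5, 4, 0, 10]
  [0, -8, 1, 3, 1]
  [4, -10, 8, 10, 8]
  [10, -6, 3, 1, 9]
  [17, -1, 11, 13, 16]
Answer: row 3 of M^⊗2 = [4, -10, 8, 10, 8]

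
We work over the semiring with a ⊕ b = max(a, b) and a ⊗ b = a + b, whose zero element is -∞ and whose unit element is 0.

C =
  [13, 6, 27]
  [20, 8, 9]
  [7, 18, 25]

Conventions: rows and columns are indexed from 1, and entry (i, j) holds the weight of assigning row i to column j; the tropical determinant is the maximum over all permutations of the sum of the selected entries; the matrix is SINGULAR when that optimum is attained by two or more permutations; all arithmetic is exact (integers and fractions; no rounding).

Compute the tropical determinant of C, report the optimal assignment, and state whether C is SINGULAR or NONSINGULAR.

σ = (1, 2, 3): 13 + 8 + 25 = 46
σ = (1, 3, 2): 13 + 9 + 18 = 40
σ = (2, 1, 3): 6 + 20 + 25 = 51
σ = (2, 3, 1): 6 + 9 + 7 = 22
σ = (3, 1, 2): 27 + 20 + 18 = 65
σ = (3, 2, 1): 27 + 8 + 7 = 42
Optimal value attained by: σ = (3, 1, 2).
Answer: det⊕(C) = 65; verdict: NONSINGULAR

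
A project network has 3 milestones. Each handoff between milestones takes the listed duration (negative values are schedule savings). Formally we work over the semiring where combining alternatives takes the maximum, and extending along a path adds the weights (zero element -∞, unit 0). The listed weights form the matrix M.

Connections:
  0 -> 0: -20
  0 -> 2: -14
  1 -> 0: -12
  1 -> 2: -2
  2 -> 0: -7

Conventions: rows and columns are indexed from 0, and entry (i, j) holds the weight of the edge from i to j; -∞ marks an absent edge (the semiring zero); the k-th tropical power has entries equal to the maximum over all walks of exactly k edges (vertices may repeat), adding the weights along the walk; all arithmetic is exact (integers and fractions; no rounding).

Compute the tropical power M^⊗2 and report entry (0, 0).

M^⊗2:
  [-21, -∞, -34]
  [-9, -∞, -26]
  [-27, -∞, -21]
Key observation: the optimum is the walk 0->2->0, with weight (-14) + (-7) = -21.
Optimal value attained by: walk 0->2->0.
Answer: (M^⊗2)[0][0] = -21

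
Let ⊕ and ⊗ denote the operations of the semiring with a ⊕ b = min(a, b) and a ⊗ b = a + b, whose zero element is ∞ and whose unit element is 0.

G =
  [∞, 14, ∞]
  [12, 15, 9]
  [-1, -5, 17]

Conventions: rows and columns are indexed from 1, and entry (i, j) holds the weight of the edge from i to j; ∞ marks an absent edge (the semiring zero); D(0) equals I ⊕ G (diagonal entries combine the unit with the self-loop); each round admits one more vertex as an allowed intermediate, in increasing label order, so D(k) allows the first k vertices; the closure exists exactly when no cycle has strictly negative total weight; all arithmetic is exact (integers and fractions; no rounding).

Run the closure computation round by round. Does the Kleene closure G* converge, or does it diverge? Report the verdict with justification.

D(0):
  [0, 14, ∞]
  [12, 0, 9]
  [-1, -5, 0]
D(1):
  [0, 14, ∞]
  [12, 0, 9]
  [-1, -5, 0]
D(2):
  [0, 14, 23]
  [12, 0, 9]
  [-1, -5, 0]
D(3):
  [0, 14, 23]
  [8, 0, 9]
  [-1, -5, 0]
Key observation: every diagonal entry stays at the unit through all rounds, so no improving cycle exists.
Answer: CONVERGES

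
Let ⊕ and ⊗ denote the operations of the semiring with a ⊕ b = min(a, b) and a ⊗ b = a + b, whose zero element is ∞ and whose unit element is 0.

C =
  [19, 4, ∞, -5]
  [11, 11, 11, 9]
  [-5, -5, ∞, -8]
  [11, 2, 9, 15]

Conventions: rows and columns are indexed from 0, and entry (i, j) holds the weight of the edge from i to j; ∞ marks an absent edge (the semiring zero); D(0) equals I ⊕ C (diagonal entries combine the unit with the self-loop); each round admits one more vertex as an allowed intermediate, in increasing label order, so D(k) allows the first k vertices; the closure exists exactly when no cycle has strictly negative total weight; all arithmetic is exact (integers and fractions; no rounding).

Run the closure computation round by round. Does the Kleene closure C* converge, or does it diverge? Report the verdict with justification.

D(0):
  [0, 4, ∞, -5]
  [11, 0, 11, 9]
  [-5, -5, 0, -8]
  [11, 2, 9, 0]
D(1):
  [0, 4, ∞, -5]
  [11, 0, 11, 6]
  [-5, -5, 0, -10]
  [11, 2, 9, 0]
D(2):
  [0, 4, 15, -5]
  [11, 0, 11, 6]
  [-5, -5, 0, -10]
  [11, 2, 9, 0]
Detection: at round 3, diagonal entry (3, 3) turns strictly negative.
Key observation: the cycle 3->2->0->3 has total weight 9 + (-5) + (-5), which is strictly negative.
Answer: DIVERGES — negative cycle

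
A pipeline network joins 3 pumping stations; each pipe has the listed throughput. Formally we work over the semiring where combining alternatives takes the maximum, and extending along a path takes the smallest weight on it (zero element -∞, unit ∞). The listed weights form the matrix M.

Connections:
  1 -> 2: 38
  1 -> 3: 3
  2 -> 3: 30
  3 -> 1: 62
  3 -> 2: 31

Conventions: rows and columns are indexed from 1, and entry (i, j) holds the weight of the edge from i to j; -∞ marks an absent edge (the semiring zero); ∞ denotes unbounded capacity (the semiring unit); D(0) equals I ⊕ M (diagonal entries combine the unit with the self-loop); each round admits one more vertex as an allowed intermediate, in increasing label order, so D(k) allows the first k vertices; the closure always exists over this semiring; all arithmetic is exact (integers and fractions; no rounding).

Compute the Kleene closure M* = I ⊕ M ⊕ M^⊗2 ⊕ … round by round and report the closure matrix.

D(0):
  [∞, 38, 3]
  [-∞, ∞, 30]
  [62, 31, ∞]
D(1):
  [∞, 38, 3]
  [-∞, ∞, 30]
  [62, 38, ∞]
D(2):
  [∞, 38, 30]
  [-∞, ∞, 30]
  [62, 38, ∞]
D(3):
  [∞, 38, 30]
  [30, ∞, 30]
  [62, 38, ∞]
Answer: M* = [[∞, 38, 30], [30, ∞, 30], [62, 38, ∞]]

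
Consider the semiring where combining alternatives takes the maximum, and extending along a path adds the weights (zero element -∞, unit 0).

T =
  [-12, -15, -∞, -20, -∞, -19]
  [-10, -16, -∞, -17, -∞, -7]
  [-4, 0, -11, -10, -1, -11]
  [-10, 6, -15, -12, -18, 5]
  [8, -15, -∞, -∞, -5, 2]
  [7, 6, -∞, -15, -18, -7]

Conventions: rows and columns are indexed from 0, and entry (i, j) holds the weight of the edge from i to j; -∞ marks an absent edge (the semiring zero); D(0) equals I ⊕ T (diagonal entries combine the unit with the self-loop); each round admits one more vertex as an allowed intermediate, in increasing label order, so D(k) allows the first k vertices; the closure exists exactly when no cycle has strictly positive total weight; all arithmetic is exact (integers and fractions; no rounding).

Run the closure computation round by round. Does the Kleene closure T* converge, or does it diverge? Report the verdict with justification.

D(0):
  [0, -15, -∞, -20, -∞, -19]
  [-10, 0, -∞, -17, -∞, -7]
  [-4, 0, 0, -10, -1, -11]
  [-10, 6, -15, 0, -18, 5]
  [8, -15, -∞, -∞, 0, 2]
  [7, 6, -∞, -15, -18, 0]
D(1):
  [0, -15, -∞, -20, -∞, -19]
  [-10, 0, -∞, -17, -∞, -7]
  [-4, 0, 0, -10, -1, -11]
  [-10, 6, -15, 0, -18, 5]
  [8, -7, -∞, -12, 0, 2]
  [7, 6, -∞, -13, -18, 0]
D(2):
  [0, -15, -∞, -20, -∞, -19]
  [-10, 0, -∞, -17, -∞, -7]
  [-4, 0, 0, -10, -1, -7]
  [-4, 6, -15, 0, -18, 5]
  [8, -7, -∞, -12, 0, 2]
  [7, 6, -∞, -11, -18, 0]
D(3):
  [0, -15, -∞, -20, -∞, -19]
  [-10, 0, -∞, -17, -∞, -7]
  [-4, 0, 0, -10, -1, -7]
  [-4, 6, -15, 0, -16, 5]
  [8, -7, -∞, -12, 0, 2]
  [7, 6, -∞, -11, -18, 0]
D(4):
  [0, -14, -35, -20, -36, -15]
  [-10, 0, -32, -17, -33, -7]
  [-4, 0, 0, -10, -1, -5]
  [-4, 6, -15, 0, -16, 5]
  [8, -6, -27, -12, 0, 2]
  [7, 6, -26, -11, -18, 0]
D(5):
  [0, -14, -35, -20, -36, -15]
  [-10, 0, -32, -17, -33, -7]
  [7, 0, 0, -10, -1, 1]
  [-4, 6, -15, 0, -16, 5]
  [8, -6, -27, -12, 0, 2]
  [7, 6, -26, -11, -18, 0]
D(6):
  [0, -9, -35, -20, -33, -15]
  [0, 0, -32, -17, -25, -7]
  [8, 7, 0, -10, -1, 1]
  [12, 11, -15, 0, -13, 5]
  [9, 8, -24, -9, 0, 2]
  [7, 6, -26, -11, -18, 0]
Key observation: every diagonal entry stays at the unit through all rounds, so no improving cycle exists.
Answer: CONVERGES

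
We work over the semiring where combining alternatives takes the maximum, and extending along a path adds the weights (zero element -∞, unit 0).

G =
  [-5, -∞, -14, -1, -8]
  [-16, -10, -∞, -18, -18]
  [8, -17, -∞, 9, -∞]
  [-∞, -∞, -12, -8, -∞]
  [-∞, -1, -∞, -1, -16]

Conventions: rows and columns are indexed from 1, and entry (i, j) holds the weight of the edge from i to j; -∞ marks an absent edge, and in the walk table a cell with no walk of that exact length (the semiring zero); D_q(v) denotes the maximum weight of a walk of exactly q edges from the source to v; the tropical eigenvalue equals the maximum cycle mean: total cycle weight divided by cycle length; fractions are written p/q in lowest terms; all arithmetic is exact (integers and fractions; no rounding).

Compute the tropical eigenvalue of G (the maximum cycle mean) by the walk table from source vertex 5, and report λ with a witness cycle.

q=0: [-∞, -∞, -∞, -∞, 0]
q=1: [-∞, -1, -∞, -1, -16]
q=2: [-17, -11, -13, -9, -19]
q=3: [-5, -20, -21, -4, -25]
q=4: [-10, -26, -16, -6, -13]
q=5: [-8, -14, -18, -7, -18]
Optimal cycle mean attained by: cycle 3->4->3, total 9 + (-12), length 2.
Answer: λ = -3/2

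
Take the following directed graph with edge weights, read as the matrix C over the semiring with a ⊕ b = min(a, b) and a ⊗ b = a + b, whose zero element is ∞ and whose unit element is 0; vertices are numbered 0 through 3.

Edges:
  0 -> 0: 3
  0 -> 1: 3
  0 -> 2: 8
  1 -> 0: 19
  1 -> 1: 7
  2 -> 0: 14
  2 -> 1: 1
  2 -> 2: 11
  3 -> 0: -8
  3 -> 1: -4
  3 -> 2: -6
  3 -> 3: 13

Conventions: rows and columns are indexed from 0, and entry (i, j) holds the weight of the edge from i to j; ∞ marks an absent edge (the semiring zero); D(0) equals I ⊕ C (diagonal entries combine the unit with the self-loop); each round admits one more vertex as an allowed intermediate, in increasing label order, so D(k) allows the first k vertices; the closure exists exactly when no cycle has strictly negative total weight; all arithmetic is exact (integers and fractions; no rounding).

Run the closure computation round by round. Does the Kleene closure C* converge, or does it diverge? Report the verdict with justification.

D(0):
  [0, 3, 8, ∞]
  [19, 0, ∞, ∞]
  [14, 1, 0, ∞]
  [-8, -4, -6, 0]
D(1):
  [0, 3, 8, ∞]
  [19, 0, 27, ∞]
  [14, 1, 0, ∞]
  [-8, -5, -6, 0]
D(2):
  [0, 3, 8, ∞]
  [19, 0, 27, ∞]
  [14, 1, 0, ∞]
  [-8, -5, -6, 0]
D(3):
  [0, 3, 8, ∞]
  [19, 0, 27, ∞]
  [14, 1, 0, ∞]
  [-8, -5, -6, 0]
D(4):
  [0, 3, 8, ∞]
  [19, 0, 27, ∞]
  [14, 1, 0, ∞]
  [-8, -5, -6, 0]
Key observation: every diagonal entry stays at the unit through all rounds, so no improving cycle exists.
Answer: CONVERGES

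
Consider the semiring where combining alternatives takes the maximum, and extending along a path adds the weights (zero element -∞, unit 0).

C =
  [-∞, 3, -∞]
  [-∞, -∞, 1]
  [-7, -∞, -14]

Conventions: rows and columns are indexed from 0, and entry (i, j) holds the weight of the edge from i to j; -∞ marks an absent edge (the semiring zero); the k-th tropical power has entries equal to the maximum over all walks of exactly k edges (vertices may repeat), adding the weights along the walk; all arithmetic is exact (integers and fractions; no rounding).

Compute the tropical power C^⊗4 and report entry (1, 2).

C^⊗2:
  [-∞, -∞, 4]
  [-6, -∞, -13]
  [-21, -4, -28]
C^⊗3:
  [-3, -∞, -10]
  [-20, -3, -27]
  [-35, -18, -3]
C^⊗4:
  [-17, 0, -24]
  [-34, -17, -2]
  [-10, -32, -17]
Key observation: the optimum is the walk 1->2->0->1->2, with weight 1 + (-7) + 3 + 1 = -2.
Optimal value attained by: walk 1->2->0->1->2.
Answer: (C^⊗4)[1][2] = -2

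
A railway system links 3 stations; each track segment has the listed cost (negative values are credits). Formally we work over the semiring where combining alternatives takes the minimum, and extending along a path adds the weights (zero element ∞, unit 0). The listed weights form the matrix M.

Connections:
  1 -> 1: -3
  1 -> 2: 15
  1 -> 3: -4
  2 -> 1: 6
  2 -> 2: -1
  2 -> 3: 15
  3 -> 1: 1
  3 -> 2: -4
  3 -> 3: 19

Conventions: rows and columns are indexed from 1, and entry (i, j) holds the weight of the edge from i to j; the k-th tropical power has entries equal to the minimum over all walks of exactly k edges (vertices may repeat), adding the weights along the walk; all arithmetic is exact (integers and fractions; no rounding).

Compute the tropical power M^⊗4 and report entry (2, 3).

M^⊗2:
  [-6, -8, -7]
  [3, -2, 2]
  [-2, -5, -3]
M^⊗3:
  [-9, -11, -10]
  [0, -3, -1]
  [-5, -7, -6]
M^⊗4:
  [-12, -14, -13]
  [-3, -5, -4]
  [-8, -10, -9]
Key observation: the optimum is the walk 2->1->1->1->3, with weight 6 + (-3) + (-3) + (-4) = -4.
Optimal value attained by: walk 2->1->1->1->3.
Answer: (M^⊗4)[2][3] = -4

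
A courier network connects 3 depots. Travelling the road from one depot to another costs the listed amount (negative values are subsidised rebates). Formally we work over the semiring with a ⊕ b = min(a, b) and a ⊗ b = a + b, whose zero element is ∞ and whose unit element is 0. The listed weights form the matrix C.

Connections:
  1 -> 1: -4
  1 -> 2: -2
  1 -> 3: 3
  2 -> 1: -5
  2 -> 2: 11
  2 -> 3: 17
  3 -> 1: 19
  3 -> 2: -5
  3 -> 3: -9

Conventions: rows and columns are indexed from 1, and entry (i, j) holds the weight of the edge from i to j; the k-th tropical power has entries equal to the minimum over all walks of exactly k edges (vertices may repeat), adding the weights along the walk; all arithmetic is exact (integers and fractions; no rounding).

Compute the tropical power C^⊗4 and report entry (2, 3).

C^⊗2:
  [-8, -6, -6]
  [-9, -7, -2]
  [-10, -14, -18]
C^⊗3:
  [-12, -11, -15]
  [-13, -11, -11]
  [-19, -23, -27]
C^⊗4:
  [-16, -20, -24]
  [-17, -16, -20]
  [-28, -32, -36]
Key observation: the optimum is the walk 2->1->3->3->3, with weight (-5) + 3 + (-9) + (-9) = -20.
Optimal value attained by: walk 2->1->3->3->3.
Answer: (C^⊗4)[2][3] = -20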